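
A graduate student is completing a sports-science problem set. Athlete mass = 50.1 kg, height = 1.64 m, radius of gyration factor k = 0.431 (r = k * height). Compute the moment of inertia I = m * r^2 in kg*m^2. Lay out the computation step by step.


r = k * height = 0.431 * 1.64 = 0.70684 m
r^2 = 0.70684^2 = 0.499623
I = 50.1 * 0.499623 = 25.031 kg*m^2

25.031 kg*m^2


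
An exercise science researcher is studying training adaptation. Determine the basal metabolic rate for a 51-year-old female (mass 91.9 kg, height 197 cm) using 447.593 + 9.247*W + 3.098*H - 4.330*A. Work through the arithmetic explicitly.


BMR = 447.593 + 9.247*91.9 + 3.098*197 - 4.330*51
= 1686.87 kcal/day

1686.87 kcal/day


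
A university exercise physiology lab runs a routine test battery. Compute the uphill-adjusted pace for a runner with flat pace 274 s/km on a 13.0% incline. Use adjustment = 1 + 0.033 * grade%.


Adjustment factor = 1 + 0.033 * 13.0 = 1.429
Grade-adjusted pace = 274 * 1.429 = 391.55 s/km

391.55 s/km


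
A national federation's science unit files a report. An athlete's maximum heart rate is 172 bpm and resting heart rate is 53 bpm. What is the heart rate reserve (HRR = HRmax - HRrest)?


HRR = HRmax - HRrest
= 172 - 53
= 119 bpm

119 bpm


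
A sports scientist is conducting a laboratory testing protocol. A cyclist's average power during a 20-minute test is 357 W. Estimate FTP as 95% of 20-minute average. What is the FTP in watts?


FTP = 20-min power * 0.95
= 357 * 0.95
= 339.15 W

339.15 W


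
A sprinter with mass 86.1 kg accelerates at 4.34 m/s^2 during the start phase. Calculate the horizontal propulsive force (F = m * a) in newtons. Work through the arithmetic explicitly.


F = m * a
= 86.1 * 4.34
= 373.67 N

373.67 N


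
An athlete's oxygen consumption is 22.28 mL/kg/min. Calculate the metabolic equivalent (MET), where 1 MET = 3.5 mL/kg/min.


MET = VO2 / 3.5
= 22.28 / 3.5
= 6.37 METs

6.37 METs


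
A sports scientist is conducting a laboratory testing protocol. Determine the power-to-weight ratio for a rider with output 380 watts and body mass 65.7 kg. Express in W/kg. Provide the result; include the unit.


P/W = 380 / 65.7 = 5.784 W/kg

5.784 W/kg


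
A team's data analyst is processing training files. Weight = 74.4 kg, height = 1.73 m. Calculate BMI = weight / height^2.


height^2 = 1.73^2 = 2.9929
BMI = 74.4 / 2.9929 = 24.86 kg/m^2

24.86 kg/m^2


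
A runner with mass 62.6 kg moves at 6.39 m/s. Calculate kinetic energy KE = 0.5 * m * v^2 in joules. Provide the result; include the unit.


v^2 = 6.39^2 = 40.8321
KE = 0.5 * 62.6 * 40.8321
= 1278.04 J

1278.04 J


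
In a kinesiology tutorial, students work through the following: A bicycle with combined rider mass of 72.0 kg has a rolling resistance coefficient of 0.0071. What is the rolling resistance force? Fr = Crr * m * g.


Fr = 0.0071 * 72.0 * 9.81
= 0.5112 * 9.81
= 5.015 N

5.015 N


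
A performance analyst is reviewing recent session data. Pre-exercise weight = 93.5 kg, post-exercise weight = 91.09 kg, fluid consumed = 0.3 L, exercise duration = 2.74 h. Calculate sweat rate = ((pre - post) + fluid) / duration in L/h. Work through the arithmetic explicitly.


Weight loss = 93.5 - 91.09 = 2.41 kg (approx L)
Total sweat = 2.41 + 0.3 = 2.71 L
Sweat rate = 2.71 / 2.74 = 0.989 L/h

0.989 L/h


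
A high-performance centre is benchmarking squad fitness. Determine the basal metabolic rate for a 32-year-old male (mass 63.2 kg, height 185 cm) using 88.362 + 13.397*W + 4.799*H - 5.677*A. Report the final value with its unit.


BMR = 88.362 + 13.397*63.2 + 4.799*185 - 5.677*32
= 1641.2 kcal/day

1641.2 kcal/day


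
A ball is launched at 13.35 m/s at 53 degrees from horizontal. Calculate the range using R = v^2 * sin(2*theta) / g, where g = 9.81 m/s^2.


sin(2 * 53) = sin(106) = 0.961262
v^2 = 13.35^2 = 178.2225
R = 178.2225 * 0.961262 / 9.81
= 17.464 m

17.464 m


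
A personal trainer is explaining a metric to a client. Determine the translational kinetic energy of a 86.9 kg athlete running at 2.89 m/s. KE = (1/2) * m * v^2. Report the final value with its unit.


KE = 0.5 * m * v^2
= 0.5 * 86.9 * 2.89^2
= 0.5 * 86.9 * 8.3521
= 362.9 J

362.9 J


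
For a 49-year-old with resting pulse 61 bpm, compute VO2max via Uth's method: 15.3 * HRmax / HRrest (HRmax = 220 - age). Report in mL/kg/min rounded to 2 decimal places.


Step 1: HRmax = 220 - 49 = 171 bpm
Step 2: Ratio = 171 / 61 = 2.8033
Step 3: VO2max = 15.3 * 2.8033 = 42.89 mL/kg/min

42.89 mL/kg/min


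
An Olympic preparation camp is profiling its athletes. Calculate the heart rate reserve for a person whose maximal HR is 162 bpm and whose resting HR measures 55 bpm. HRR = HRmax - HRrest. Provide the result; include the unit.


HRmax = 162 bpm
HRrest = 55 bpm
HRR = 162 - 55 = 107 bpm

107 bpm


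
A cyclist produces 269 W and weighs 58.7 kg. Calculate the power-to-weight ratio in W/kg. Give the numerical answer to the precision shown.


P/W = power / mass
= 269 / 58.7
= 4.583 W/kg

4.583 W/kg


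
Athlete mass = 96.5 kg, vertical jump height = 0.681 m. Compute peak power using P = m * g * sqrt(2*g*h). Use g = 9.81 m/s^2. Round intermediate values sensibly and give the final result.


sqrt(2 * 9.81 * 0.681) = sqrt(13.36122) = 3.6553 m/s
P = 96.5 * 9.81 * 3.6553
= 3460.34 W

3460.34 W


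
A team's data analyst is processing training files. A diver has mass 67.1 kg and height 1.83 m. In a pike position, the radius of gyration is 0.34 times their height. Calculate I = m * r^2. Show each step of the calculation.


r = 0.34 * 1.83 = 0.6222 m
I = m * r^2 = 67.1 * 0.387133 = 25.977 kg*m^2

25.977 kg*m^2


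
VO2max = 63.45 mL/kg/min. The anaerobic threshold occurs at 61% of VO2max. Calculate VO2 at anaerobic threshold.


AT fraction = 61 / 100 = 0.61
AT VO2 = 63.45 * 0.61
= 38.7 mL/kg/min

38.7 mL/kg/min


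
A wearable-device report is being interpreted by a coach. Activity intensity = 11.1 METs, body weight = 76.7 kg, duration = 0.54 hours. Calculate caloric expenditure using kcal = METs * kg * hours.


kcal = 11.1 * 76.7 * 0.54
= 851.37 * 0.54
= 459.74 kcal

459.74 kcal


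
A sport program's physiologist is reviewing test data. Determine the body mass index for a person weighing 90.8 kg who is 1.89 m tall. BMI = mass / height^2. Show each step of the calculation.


BMI = mass / height^2
= 90.8 / 1.89^2
= 90.8 / 3.5721
= 25.42 kg/m^2

25.42 kg/m^2


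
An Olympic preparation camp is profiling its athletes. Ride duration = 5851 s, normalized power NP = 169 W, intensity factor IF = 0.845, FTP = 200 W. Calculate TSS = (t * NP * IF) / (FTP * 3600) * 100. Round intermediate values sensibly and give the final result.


Numerator = 5851 * 169 * 0.845 = 835552.055
Denominator = 200 * 3600 = 720000
TSS = 835552.055 / 720000 * 100
= 116.05

116.05 TSS


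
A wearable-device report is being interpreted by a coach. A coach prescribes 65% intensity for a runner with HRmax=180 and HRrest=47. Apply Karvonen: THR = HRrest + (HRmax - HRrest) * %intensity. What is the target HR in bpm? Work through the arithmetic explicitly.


Heart rate reserve = 180 - 47 = 133
Intensity fraction = 65 / 100 = 0.65
THR = 47 + 133 * 0.65 = 133.45 bpm

133.45 bpm


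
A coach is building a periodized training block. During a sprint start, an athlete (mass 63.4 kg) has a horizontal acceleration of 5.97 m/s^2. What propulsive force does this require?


Propulsive force = mass * acceleration
= 63.4 kg * 5.97 m/s^2
= 378.5 N

378.5 N


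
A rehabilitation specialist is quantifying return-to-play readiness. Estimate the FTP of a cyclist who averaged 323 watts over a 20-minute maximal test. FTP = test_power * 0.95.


FTP = 323 * 0.95 = 306.85 W

306.85 W


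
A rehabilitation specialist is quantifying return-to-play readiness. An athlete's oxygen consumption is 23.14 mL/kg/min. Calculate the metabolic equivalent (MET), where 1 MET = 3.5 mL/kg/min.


MET = VO2 / 3.5
= 23.14 / 3.5
= 6.61 METs

6.61 METs


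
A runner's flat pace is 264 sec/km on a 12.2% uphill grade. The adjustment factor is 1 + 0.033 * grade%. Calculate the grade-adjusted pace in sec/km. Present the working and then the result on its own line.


Factor = 1 + 0.033 * 12.2 = 1.4026
Adjusted pace = 264 * 1.4026
= 370.29 sec/km

370.29 s/km


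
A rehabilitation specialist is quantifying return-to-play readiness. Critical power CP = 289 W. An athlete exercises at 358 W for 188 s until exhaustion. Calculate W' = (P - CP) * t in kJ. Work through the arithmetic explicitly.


P - CP = 358 - 289 = 69 W
W' = 69 * 188 = 12972 J
= 12972 / 1000 = 12.972 kJ

12.972 kJ


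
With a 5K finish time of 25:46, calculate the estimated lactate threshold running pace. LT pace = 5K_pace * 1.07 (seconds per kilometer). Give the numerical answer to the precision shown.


Race duration = 1546 s for 5 km
Average pace = 1546 / 5 = 309.2 s/km
LT pace = 309.2 * 1.07
= 330.84 s/km

330.84 s/km


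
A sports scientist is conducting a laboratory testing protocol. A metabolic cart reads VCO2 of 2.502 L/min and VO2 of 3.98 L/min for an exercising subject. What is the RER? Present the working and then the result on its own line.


RER = VCO2 / VO2 = 2.502 / 3.98 = 0.6286

0.6286


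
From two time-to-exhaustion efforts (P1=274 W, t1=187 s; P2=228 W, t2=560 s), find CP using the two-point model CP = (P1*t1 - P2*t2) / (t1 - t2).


Work in trial 1 = 51238 J
Work in trial 2 = 127680 J
Delta work = -76442 J
Delta time = -373 s
CP = -76442 / -373 = 204.94 W

204.94 W


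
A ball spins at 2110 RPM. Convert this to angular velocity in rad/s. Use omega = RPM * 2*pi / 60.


omega = 2110 * 2 * pi / 60
= 2110 * 6.28318531 / 60
= 13257.521 / 60
= 220.959 rad/s

220.959 rad/s


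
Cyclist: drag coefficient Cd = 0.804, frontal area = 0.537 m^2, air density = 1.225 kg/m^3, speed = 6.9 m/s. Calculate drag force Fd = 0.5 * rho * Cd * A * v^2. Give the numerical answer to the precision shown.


v^2 = 6.9^2 = 47.61
Fd = 0.5 * 1.225 * 0.804 * 0.537 * 47.61
= 12.59 N

12.59 N


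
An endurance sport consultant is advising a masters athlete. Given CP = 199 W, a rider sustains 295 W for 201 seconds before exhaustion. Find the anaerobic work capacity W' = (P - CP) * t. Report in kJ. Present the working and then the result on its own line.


Excess power = 295 - 199 = 96 W
Work above CP = 96 * 201 = 19296 J
W' = 19.296 kJ

19.296 kJ


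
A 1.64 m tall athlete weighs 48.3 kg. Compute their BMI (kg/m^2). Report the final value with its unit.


height^2 = 2.6896 m^2
BMI = 48.3 / 2.6896 = 17.96 kg/m^2

17.96 kg/m^2


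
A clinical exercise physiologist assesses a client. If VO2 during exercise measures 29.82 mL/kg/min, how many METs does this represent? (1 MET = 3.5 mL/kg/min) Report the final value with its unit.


METs = VO2 / 3.5 = 29.82 / 3.5 = 8.52

8.52 METs


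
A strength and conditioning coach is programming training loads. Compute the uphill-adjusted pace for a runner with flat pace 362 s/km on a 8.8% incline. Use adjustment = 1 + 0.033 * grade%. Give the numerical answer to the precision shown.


Adjustment factor = 1 + 0.033 * 8.8 = 1.2904
Grade-adjusted pace = 362 * 1.2904 = 467.12 s/km

467.12 s/km


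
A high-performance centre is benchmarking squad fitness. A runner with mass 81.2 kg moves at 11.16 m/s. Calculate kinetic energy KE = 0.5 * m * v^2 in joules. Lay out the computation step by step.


v^2 = 11.16^2 = 124.5456
KE = 0.5 * 81.2 * 124.5456
= 5056.55 J

5056.55 J


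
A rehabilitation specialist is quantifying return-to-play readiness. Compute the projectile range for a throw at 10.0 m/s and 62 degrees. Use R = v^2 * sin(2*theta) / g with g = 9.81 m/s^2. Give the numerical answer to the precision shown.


Two times the angle = 124 degrees
sin(124) = 0.829038
R = 100.0 * 0.829038 / 9.81 = 8.451 m

8.451 m


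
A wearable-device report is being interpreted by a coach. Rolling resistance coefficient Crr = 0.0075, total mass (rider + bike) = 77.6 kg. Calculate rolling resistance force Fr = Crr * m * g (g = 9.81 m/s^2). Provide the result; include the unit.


Fr = Crr * m * g
= 0.0075 * 77.6 * 9.81
= 5.709 N

5.709 N


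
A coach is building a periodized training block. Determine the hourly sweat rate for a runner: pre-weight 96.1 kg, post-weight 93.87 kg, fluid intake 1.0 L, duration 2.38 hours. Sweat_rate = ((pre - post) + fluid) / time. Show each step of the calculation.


Mass lost = 96.1 - 93.87 = 2.23 kg
Add fluid consumed: 2.23 + 1.0 = 3.23 L total sweat
Sweat rate = 3.23 / 2.38 = 1.357 L/h

1.357 L/h


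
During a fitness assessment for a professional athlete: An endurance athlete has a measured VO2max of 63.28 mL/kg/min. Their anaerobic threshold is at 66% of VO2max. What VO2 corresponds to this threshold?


Anaerobic threshold VO2 = VO2max * 66%
= 63.28 * 0.66
= 41.76 mL/kg/min

41.76 mL/kg/min


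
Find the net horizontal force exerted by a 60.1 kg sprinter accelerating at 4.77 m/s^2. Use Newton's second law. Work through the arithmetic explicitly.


Newton's second law: F = m * a
F = 60.1 * 4.77 = 286.68 N

286.68 N


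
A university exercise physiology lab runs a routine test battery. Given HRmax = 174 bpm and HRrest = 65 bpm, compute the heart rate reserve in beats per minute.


Heart rate reserve = maximum HR minus resting HR
HRR = 174 - 65 = 109 bpm

109 bpm


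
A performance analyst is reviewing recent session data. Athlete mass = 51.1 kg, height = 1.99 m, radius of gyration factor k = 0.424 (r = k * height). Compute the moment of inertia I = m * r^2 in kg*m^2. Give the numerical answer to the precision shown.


r = k * height = 0.424 * 1.99 = 0.84376 m
r^2 = 0.84376^2 = 0.711931
I = 51.1 * 0.711931 = 36.38 kg*m^2

36.38 kg*m^2


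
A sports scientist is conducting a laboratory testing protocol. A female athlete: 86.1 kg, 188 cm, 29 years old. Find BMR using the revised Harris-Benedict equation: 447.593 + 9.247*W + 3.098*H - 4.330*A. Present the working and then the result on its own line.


Intercept = 447.593
Weight contribution = 9.247 * 86.1 = 796.1667
Height contribution = 3.098 * 188 = 582.424
Age contribution = 4.33 * 29 = 125.57
BMR = 447.593 + 796.1667 + 582.424 - 125.57
= 1700.61 kcal/day

1700.61 kcal/day


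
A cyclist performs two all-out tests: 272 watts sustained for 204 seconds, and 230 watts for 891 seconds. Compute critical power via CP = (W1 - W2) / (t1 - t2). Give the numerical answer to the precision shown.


W1 = P1 * t1 = 272 * 204 = 55488 J
W2 = P2 * t2 = 230 * 891 = 204930 J
CP = (55488 - 204930) / (204 - 891)
= 217.53 W

217.53 W


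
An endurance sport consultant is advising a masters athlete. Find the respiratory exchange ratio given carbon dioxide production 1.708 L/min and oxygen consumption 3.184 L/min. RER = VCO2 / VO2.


VCO2 = 1.708 L/min
VO2 = 3.184 L/min
RER = 1.708 / 3.184 = 0.5364

0.5364


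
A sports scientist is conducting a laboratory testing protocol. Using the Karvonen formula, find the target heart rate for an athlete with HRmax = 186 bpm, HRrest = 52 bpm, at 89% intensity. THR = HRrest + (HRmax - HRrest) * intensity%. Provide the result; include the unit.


HRR = 186 - 52 = 134
THR = 52 + 134 * 0.89
= 52 + 119.26
= 171.26 bpm

171.26 bpm


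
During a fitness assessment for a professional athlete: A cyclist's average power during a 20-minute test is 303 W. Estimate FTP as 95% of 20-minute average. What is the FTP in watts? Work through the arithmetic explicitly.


FTP = 20-min power * 0.95
= 303 * 0.95
= 287.85 W

287.85 W


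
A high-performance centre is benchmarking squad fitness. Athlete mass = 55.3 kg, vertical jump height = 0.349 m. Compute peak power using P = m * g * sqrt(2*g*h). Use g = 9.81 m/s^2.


sqrt(2 * 9.81 * 0.349) = sqrt(6.84738) = 2.61675 m/s
P = 55.3 * 9.81 * 2.61675
= 1419.57 W

1419.57 W


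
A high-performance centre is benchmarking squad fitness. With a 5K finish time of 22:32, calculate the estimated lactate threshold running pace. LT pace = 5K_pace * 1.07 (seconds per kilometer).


Race duration = 1352 s for 5 km
Average pace = 1352 / 5 = 270.4 s/km
LT pace = 270.4 * 1.07
= 289.33 s/km

289.33 s/km


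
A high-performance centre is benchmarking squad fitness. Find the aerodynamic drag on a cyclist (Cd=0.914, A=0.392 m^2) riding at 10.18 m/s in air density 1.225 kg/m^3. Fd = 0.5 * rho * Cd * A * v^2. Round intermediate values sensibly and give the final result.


Fd = 0.5 * 1.225 * 0.914 * 0.392 * 10.18^2
= 0.5 * 1.225 * 0.914 * 0.392 * 103.6324
= 22.742 N

22.742 N


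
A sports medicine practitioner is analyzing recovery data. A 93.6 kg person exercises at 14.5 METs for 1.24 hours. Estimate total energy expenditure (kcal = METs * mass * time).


Energy = METs * mass(kg) * time(h)
= 14.5 * 93.6 * 1.24
= 1682.93 kcal

1682.93 kcal


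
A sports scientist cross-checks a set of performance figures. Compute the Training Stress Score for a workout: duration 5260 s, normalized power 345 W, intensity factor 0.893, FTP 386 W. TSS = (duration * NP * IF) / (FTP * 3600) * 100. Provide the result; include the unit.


Product = 5260 * 345 * 0.893 = 1620527.1
Base = 386 * 3600 = 1389600
TSS = 1620527.1 / 1389600 * 100 = 116.62

116.62 TSS


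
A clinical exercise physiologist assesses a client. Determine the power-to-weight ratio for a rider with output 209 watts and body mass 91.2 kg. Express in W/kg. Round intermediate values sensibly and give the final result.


P/W = 209 / 91.2 = 2.292 W/kg

2.292 W/kg


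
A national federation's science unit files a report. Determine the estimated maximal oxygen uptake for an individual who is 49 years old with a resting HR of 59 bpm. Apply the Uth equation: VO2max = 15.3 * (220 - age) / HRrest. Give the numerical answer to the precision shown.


HRmax = 220 - 49 = 171
VO2max = 15.3 * (171 / 59)
= 15.3 * 2.8983
= 44.34 mL/kg/min

44.34 mL/kg/min


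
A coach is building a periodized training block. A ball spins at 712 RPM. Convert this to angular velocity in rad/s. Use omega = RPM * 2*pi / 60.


omega = 712 * 2 * pi / 60
= 712 * 6.28318531 / 60
= 4473.628 / 60
= 74.56 rad/s

74.56 rad/s


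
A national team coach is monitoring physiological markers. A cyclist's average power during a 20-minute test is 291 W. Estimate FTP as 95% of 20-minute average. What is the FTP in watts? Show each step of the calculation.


FTP = 20-min power * 0.95
= 291 * 0.95
= 276.45 W

276.45 W


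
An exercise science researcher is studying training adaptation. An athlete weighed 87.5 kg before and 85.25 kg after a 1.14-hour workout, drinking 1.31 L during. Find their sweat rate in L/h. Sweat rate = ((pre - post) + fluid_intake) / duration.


Body mass change = 2.25 kg
Total sweat loss = 2.25 + 1.31 = 3.56 L
Rate = 3.56 / 1.14 = 3.123 L/h

3.123 L/h


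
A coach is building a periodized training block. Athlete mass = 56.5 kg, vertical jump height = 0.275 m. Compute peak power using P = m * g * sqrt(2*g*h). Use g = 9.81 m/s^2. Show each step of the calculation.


sqrt(2 * 9.81 * 0.275) = sqrt(5.3955) = 2.322822 m/s
P = 56.5 * 9.81 * 2.322822
= 1287.46 W

1287.46 W


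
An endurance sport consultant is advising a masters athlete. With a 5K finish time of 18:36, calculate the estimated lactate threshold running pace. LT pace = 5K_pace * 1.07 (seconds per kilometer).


Race duration = 1116 s for 5 km
Average pace = 1116 / 5 = 223.2 s/km
LT pace = 223.2 * 1.07
= 238.82 s/km

238.82 s/km


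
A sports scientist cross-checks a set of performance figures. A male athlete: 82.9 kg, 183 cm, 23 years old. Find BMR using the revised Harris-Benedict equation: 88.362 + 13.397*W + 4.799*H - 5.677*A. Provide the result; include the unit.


Intercept = 88.362
Weight contribution = 13.397 * 82.9 = 1110.6113
Height contribution = 4.799 * 183 = 878.217
Age contribution = 5.677 * 23 = 130.571
BMR = 88.362 + 1110.6113 + 878.217 - 130.571
= 1946.62 kcal/day

1946.62 kcal/day


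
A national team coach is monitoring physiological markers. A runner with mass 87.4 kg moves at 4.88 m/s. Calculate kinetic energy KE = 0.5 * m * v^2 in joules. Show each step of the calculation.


v^2 = 4.88^2 = 23.8144
KE = 0.5 * 87.4 * 23.8144
= 1040.69 J

1040.69 J


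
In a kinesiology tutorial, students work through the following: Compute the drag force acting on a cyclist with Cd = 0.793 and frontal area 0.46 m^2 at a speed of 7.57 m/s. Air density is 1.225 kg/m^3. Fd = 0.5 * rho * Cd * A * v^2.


Step 1: v^2 = 57.3049
Step 2: Fd = 0.5 * 1.225 * 0.793 * 0.46 * 57.3049
= 12.804 N

12.804 N


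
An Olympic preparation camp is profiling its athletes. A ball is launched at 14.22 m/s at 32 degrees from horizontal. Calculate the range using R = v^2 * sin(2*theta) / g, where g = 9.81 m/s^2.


sin(2 * 32) = sin(64) = 0.898794
v^2 = 14.22^2 = 202.2084
R = 202.2084 * 0.898794 / 9.81
= 18.526 m

18.526 m


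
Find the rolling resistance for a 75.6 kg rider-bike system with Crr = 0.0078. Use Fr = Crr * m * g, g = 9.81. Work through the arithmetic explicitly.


m * g = 75.6 * 9.81 = 741.636 N
Fr = 0.0078 * 741.636 = 5.785 N

5.785 N


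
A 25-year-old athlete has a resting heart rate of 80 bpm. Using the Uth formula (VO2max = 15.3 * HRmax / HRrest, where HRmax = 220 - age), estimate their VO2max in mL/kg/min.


HRmax = 220 - 25 = 195 bpm
Ratio = HRmax / HRrest = 195 / 80 = 2.4375
VO2max = 15.3 * 2.4375 = 37.29 mL/kg/min

37.29 mL/kg/min


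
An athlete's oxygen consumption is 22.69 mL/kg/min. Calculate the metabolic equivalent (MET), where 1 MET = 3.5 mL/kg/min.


MET = VO2 / 3.5
= 22.69 / 3.5
= 6.48 METs

6.48 METs


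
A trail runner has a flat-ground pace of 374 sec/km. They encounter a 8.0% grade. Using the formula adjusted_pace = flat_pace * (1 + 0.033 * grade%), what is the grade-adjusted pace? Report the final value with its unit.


Grade factor = 1 + 0.033 * 8.0 = 1.264
Adjusted = 374 * 1.264 = 472.74 sec/km

472.74 s/km


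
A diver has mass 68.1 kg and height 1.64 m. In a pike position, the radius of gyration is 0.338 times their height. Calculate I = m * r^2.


r = 0.338 * 1.64 = 0.55432 m
I = m * r^2 = 68.1 * 0.307271 = 20.925 kg*m^2

20.925 kg*m^2


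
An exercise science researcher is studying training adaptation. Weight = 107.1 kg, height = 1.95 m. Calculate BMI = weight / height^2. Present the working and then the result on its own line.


height^2 = 1.95^2 = 3.8025
BMI = 107.1 / 3.8025 = 28.17 kg/m^2

28.17 kg/m^2


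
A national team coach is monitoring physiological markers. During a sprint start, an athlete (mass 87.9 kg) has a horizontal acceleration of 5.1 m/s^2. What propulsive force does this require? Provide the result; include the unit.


Propulsive force = mass * acceleration
= 87.9 kg * 5.1 m/s^2
= 448.29 N

448.29 N


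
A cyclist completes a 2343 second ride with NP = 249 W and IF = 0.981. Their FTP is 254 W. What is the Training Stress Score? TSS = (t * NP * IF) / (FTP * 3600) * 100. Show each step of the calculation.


t * NP * IF = 2343 * 249 * 0.981 = 572322.267
FTP * 3600 = 914400
TSS = (572322.267 / 914400) * 100 = 62.59

62.59 TSS


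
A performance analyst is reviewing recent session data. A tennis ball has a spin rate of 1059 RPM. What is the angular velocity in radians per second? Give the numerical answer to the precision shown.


Convert RPM to rad/s: multiply by 2*pi and divide by 60
omega = 1059 * 2 * pi / 60
= 110.898 rad/s

110.898 rad/s


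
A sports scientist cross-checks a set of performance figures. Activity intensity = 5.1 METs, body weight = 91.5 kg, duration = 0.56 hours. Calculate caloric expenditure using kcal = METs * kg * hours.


kcal = 5.1 * 91.5 * 0.56
= 466.65 * 0.56
= 261.32 kcal

261.32 kcal


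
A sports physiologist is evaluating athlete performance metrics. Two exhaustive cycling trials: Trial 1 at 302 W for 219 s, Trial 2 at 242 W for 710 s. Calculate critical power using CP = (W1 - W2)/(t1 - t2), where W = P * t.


W1 = 302 * 219 = 66138 J
W2 = 242 * 710 = 171820 J
CP = (66138 - 171820) / (219 - 710)
= -105682 / -491
= 215.24 W

215.24 W


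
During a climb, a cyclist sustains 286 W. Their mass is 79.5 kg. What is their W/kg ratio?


Power-to-weight = 286 W / 79.5 kg
= 3.597 W/kg

3.597 W/kg


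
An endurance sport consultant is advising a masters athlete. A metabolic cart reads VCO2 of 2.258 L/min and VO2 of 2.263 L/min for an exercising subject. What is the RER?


RER = VCO2 / VO2 = 2.258 / 2.263 = 0.9978

0.9978


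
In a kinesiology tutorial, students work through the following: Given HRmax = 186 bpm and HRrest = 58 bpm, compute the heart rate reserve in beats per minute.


Heart rate reserve = maximum HR minus resting HR
HRR = 186 - 58 = 128 bpm

128 bpm


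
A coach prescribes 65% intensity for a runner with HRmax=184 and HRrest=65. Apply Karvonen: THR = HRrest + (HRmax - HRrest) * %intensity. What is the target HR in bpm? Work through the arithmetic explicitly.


Heart rate reserve = 184 - 65 = 119
Intensity fraction = 65 / 100 = 0.65
THR = 65 + 119 * 0.65 = 142.35 bpm

142.35 bpm


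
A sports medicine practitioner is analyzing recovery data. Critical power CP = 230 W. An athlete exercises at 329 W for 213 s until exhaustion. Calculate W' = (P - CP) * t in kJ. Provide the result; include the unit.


P - CP = 329 - 230 = 99 W
W' = 99 * 213 = 21087 J
= 21087 / 1000 = 21.087 kJ

21.087 kJ


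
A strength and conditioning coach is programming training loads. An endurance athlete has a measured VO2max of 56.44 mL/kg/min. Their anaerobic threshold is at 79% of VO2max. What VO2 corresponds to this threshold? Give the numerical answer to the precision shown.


Anaerobic threshold VO2 = VO2max * 79%
= 56.44 * 0.79
= 44.59 mL/kg/min

44.59 mL/kg/min


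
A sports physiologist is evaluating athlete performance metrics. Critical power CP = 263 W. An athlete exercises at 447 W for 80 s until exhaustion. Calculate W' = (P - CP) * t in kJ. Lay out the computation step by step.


P - CP = 447 - 263 = 184 W
W' = 184 * 80 = 14720 J
= 14720 / 1000 = 14.72 kJ

14.72 kJ


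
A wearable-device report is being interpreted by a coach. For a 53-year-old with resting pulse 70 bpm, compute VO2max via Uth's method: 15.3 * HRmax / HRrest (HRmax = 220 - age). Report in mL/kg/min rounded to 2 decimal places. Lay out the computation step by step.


Step 1: HRmax = 220 - 53 = 167 bpm
Step 2: Ratio = 167 / 70 = 2.3857
Step 3: VO2max = 15.3 * 2.3857 = 36.5 mL/kg/min

36.5 mL/kg/min


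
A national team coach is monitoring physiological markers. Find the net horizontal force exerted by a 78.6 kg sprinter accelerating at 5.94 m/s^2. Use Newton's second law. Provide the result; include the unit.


Newton's second law: F = m * a
F = 78.6 * 5.94 = 466.88 N

466.88 N


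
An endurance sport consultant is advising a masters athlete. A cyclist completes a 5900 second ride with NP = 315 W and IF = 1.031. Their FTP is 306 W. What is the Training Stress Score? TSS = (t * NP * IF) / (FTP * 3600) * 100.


t * NP * IF = 5900 * 315 * 1.031 = 1916113.5
FTP * 3600 = 1101600
TSS = (1916113.5 / 1101600) * 100 = 173.94

173.94 TSS


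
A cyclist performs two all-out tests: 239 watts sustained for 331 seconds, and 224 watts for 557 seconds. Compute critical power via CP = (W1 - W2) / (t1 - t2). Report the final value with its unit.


W1 = P1 * t1 = 239 * 331 = 79109 J
W2 = P2 * t2 = 224 * 557 = 124768 J
CP = (79109 - 124768) / (331 - 557)
= 202.03 W

202.03 W


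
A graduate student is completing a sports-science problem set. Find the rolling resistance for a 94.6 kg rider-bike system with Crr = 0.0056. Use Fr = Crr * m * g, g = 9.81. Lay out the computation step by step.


m * g = 94.6 * 9.81 = 928.026 N
Fr = 0.0056 * 928.026 = 5.197 N

5.197 N


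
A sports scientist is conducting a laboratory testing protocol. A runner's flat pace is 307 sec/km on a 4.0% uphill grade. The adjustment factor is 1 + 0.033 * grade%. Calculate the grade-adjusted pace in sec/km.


Factor = 1 + 0.033 * 4.0 = 1.132
Adjusted pace = 307 * 1.132
= 347.52 sec/km

347.52 s/km


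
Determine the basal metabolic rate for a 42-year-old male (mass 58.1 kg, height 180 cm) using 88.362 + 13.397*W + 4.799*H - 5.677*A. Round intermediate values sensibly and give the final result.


BMR = 88.362 + 13.397*58.1 + 4.799*180 - 5.677*42
= 1492.11 kcal/day

1492.11 kcal/day


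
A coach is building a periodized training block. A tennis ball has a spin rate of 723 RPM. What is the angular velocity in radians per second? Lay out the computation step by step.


Convert RPM to rad/s: multiply by 2*pi and divide by 60
omega = 723 * 2 * pi / 60
= 75.712 rad/s

75.712 rad/s


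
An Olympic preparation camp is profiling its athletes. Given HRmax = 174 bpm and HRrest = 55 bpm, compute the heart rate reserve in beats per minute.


Heart rate reserve = maximum HR minus resting HR
HRR = 174 - 55 = 119 bpm

119 bpm


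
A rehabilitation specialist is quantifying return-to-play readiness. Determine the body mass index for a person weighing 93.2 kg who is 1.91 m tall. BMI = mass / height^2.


BMI = mass / height^2
= 93.2 / 1.91^2
= 93.2 / 3.6481
= 25.55 kg/m^2

25.55 kg/m^2


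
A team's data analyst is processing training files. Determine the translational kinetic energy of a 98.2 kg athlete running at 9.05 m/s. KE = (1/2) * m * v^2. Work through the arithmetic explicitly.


KE = 0.5 * m * v^2
= 0.5 * 98.2 * 9.05^2
= 0.5 * 98.2 * 81.9025
= 4021.41 J

4021.41 J


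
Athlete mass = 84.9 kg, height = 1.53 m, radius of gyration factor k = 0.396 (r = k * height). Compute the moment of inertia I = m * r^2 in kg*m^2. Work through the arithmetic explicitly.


r = k * height = 0.396 * 1.53 = 0.60588 m
r^2 = 0.60588^2 = 0.367091
I = 84.9 * 0.367091 = 31.166 kg*m^2

31.166 kg*m^2


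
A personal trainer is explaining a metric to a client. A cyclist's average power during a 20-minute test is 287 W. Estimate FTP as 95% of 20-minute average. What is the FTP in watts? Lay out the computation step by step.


FTP = 20-min power * 0.95
= 287 * 0.95
= 272.65 W

272.65 W


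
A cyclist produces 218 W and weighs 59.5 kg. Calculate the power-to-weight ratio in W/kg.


P/W = power / mass
= 218 / 59.5
= 3.664 W/kg

3.664 W/kg


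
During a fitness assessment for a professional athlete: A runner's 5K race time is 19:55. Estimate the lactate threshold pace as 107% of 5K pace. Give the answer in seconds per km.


Total race time = 19*60 + 55 = 1195 seconds
5K pace = 1195 / 5 = 239.0 sec/km
LT pace = 239.0 * 1.07 = 255.73 sec/km

255.73 s/km


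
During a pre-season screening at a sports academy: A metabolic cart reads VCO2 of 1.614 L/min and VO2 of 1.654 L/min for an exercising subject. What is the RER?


RER = VCO2 / VO2 = 1.614 / 1.654 = 0.9758

0.9758


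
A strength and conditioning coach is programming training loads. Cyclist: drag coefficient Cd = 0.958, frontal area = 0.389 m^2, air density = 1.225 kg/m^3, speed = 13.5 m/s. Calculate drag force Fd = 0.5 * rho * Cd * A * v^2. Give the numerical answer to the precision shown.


v^2 = 13.5^2 = 182.25
Fd = 0.5 * 1.225 * 0.958 * 0.389 * 182.25
= 41.6 N

41.6 N


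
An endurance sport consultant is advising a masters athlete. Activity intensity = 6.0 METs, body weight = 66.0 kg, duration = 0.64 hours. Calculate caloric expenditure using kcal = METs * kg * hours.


kcal = 6.0 * 66.0 * 0.64
= 396.0 * 0.64
= 253.44 kcal

253.44 kcal


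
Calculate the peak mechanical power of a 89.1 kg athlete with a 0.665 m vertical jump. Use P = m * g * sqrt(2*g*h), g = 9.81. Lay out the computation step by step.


First, sqrt(2gh) = sqrt(2 * 9.81 * 0.665)
= sqrt(13.0473) = 3.612105 m/s
Power = 89.1 * 9.81 * 3.612105 = 3157.24 W

3157.24 W


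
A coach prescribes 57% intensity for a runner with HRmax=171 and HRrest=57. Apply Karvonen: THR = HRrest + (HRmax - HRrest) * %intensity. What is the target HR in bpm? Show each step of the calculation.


Heart rate reserve = 171 - 57 = 114
Intensity fraction = 57 / 100 = 0.57
THR = 57 + 114 * 0.57 = 121.98 bpm

121.98 bpm


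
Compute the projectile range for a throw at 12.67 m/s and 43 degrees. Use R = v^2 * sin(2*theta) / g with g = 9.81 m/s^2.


Two times the angle = 86 degrees
sin(86) = 0.997564
R = 160.5289 * 0.997564 / 9.81 = 16.324 m

16.324 m


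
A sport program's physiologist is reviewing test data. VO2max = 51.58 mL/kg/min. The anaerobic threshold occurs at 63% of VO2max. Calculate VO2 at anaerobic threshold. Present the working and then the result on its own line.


AT fraction = 63 / 100 = 0.63
AT VO2 = 51.58 * 0.63
= 32.5 mL/kg/min

32.5 mL/kg/min


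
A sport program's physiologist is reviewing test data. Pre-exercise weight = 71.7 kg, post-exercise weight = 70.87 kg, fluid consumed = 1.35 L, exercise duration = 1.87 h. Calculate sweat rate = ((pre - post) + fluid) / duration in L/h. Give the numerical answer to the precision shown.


Weight loss = 71.7 - 70.87 = 0.83 kg (approx L)
Total sweat = 0.83 + 1.35 = 2.18 L
Sweat rate = 2.18 / 1.87 = 1.166 L/h

1.166 L/h


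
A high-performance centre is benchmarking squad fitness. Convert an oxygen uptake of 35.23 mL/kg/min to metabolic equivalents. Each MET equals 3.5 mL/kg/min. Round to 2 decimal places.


One MET = 3.5 mL/kg/min
Number of METs = 35.23 / 3.5
= 10.07 METs

10.07 METs


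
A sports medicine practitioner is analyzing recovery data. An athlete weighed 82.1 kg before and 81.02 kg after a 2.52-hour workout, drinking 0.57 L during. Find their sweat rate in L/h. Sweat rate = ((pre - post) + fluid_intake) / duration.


Body mass change = 1.08 kg
Total sweat loss = 1.08 + 0.57 = 1.65 L
Rate = 1.65 / 2.52 = 0.655 L/h

0.655 L/h


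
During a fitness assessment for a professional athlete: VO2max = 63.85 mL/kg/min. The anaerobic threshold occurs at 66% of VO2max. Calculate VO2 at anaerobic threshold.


AT fraction = 66 / 100 = 0.66
AT VO2 = 63.85 * 0.66
= 42.14 mL/kg/min

42.14 mL/kg/min


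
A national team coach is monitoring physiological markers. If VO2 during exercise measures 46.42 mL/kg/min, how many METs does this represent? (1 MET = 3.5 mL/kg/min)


METs = VO2 / 3.5 = 46.42 / 3.5 = 13.26

13.26 METs


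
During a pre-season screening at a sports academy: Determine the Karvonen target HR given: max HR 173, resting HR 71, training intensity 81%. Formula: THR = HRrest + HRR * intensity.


HRR = HRmax - HRrest = 173 - 71 = 102
THR = 71 + 102 * 0.81
= 153.62 bpm

153.62 bpm


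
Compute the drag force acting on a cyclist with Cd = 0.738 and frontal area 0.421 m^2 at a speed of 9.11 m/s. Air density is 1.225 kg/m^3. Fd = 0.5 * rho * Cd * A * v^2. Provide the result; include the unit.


Step 1: v^2 = 82.9921
Step 2: Fd = 0.5 * 1.225 * 0.738 * 0.421 * 82.9921
= 15.794 N

15.794 N


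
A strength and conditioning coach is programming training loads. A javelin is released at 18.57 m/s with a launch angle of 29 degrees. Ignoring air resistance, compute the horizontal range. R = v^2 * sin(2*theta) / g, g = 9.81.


Launch speed squared = 344.8449
sin(2 * 29 deg) = 0.848048
Range = 344.8449 * 0.848048 / 9.81
= 29.811 m

29.811 m


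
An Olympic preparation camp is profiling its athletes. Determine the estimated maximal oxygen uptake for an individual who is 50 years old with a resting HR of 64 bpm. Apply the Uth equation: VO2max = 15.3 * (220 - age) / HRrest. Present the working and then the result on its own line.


HRmax = 220 - 50 = 170
VO2max = 15.3 * (170 / 64)
= 15.3 * 2.6563
= 40.64 mL/kg/min

40.64 mL/kg/min


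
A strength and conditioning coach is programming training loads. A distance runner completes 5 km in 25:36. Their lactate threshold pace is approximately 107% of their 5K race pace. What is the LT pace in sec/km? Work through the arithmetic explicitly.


Convert to seconds: 25 min 36 s = 1536 s
Pace per km = 1536 / 5 = 307.2 s/km
LT pace = 307.2 * 1.07 = 328.7 s/km

328.7 s/km


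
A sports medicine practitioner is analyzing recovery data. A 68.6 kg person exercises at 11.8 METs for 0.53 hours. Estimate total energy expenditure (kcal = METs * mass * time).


Energy = METs * mass(kg) * time(h)
= 11.8 * 68.6 * 0.53
= 429.02 kcal

429.02 kcal


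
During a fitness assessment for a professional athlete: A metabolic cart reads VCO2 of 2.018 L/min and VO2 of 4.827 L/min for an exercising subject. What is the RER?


RER = VCO2 / VO2 = 2.018 / 4.827 = 0.4181

0.4181


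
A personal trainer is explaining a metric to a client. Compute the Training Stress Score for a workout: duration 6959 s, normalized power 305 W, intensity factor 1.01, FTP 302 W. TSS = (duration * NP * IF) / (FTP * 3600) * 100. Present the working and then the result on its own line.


Product = 6959 * 305 * 1.01 = 2143719.95
Base = 302 * 3600 = 1087200
TSS = 2143719.95 / 1087200 * 100 = 197.18

197.18 TSS


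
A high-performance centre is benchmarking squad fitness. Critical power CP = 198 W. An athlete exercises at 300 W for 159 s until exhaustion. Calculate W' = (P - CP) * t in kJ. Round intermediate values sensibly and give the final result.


P - CP = 300 - 198 = 102 W
W' = 102 * 159 = 16218 J
= 16218 / 1000 = 16.218 kJ

16.218 kJ


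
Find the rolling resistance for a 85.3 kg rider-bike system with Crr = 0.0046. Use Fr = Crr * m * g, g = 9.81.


m * g = 85.3 * 9.81 = 836.793 N
Fr = 0.0046 * 836.793 = 3.849 N

3.849 N


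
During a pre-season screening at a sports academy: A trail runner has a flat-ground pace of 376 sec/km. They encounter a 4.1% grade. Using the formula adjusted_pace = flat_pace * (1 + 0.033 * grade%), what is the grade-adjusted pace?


Grade factor = 1 + 0.033 * 4.1 = 1.1353
Adjusted = 376 * 1.1353 = 426.87 sec/km

426.87 s/km


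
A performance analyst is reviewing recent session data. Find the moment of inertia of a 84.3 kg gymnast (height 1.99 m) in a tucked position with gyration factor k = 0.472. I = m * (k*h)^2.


Radius of gyration = 0.472 * 1.99 = 0.93928 m
I = 84.3 * 0.93928^2
= 84.3 * 0.882247
= 74.373 kg*m^2

74.373 kg*m^2


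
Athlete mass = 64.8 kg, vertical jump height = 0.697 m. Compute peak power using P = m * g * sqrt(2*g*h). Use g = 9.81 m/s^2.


sqrt(2 * 9.81 * 0.697) = sqrt(13.67514) = 3.697991 m/s
P = 64.8 * 9.81 * 3.697991
= 2350.77 W

2350.77 W


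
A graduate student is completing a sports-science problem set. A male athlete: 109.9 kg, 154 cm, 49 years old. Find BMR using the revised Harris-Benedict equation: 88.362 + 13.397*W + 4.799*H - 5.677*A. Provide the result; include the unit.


Intercept = 88.362
Weight contribution = 13.397 * 109.9 = 1472.3303
Height contribution = 4.799 * 154 = 739.046
Age contribution = 5.677 * 49 = 278.173
BMR = 88.362 + 1472.3303 + 739.046 - 278.173
= 2021.57 kcal/day

2021.57 kcal/day


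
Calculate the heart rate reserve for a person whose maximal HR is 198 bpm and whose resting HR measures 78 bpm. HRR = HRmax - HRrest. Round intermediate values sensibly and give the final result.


HRmax = 198 bpm
HRrest = 78 bpm
HRR = 198 - 78 = 120 bpm

120 bpm


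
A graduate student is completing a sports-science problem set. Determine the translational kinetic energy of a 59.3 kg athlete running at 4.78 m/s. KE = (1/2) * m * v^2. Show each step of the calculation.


KE = 0.5 * m * v^2
= 0.5 * 59.3 * 4.78^2
= 0.5 * 59.3 * 22.8484
= 677.46 J

677.46 J


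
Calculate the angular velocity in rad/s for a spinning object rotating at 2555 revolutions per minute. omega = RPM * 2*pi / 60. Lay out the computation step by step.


omega = RPM * 2*pi / 60
= 2555 * 6.28318531 / 60
= 267.559 rad/s

267.559 rad/s


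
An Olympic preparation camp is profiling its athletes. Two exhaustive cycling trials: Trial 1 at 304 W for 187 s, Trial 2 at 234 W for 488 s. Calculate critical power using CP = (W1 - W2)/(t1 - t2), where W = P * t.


W1 = 304 * 187 = 56848 J
W2 = 234 * 488 = 114192 J
CP = (56848 - 114192) / (187 - 488)
= -57344 / -301
= 190.51 W

190.51 W
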